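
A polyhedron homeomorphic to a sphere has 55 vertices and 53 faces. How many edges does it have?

Here V − E + F = 2.
E = V + F − (2) = 55 + 53 − (2) = 106.

106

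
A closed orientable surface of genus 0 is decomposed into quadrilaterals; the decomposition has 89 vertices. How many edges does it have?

χ = 2 − 2·0 = 2, and every face is a square so 4F = 2E.
V − E + F = 2 with E = 4F/2 gives 89 − (4/2 − 1)·F = 2, so F = 87 and E = 174.

174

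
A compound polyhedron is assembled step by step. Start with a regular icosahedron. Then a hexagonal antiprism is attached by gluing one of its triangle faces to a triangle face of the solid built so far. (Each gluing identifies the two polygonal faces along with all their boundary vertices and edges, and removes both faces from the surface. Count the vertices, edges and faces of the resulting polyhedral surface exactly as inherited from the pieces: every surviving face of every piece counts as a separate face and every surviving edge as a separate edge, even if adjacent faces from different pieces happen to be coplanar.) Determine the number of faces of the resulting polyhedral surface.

A regular icosahedron: V=12, E=30, F=20.
Attach a hexagonal antiprism (V=12, E=24, F=14) along a 3-gon: merge 3 vertices and 3 edges, delete both glued faces → V=21, E=51, F=32.
Check: V − E + F = 21 − 51 + 32 = 2.

32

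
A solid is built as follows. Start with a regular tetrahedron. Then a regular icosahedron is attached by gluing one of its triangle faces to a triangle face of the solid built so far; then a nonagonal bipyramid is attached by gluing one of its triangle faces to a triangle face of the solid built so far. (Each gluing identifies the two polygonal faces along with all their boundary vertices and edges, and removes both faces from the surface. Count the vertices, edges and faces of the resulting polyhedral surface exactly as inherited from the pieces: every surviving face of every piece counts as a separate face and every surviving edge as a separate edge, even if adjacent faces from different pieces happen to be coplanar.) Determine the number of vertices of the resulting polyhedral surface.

A regular tetrahedron: V=4, E=6, F=4.
Attach a regular icosahedron (V=12, E=30, F=20) along a 3-gon: merge 3 vertices and 3 edges, delete both glued faces → V=13, E=33, F=22.
Attach a nonagonal bipyramid (V=11, E=27, F=18) along a 3-gon: merge 3 vertices and 3 edges, delete both glued faces → V=21, E=57, F=38.
Check: V − E + F = 21 − 57 + 38 = 2.

21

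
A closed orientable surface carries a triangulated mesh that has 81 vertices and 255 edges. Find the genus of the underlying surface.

3

Every face is a triangle and each edge borders two faces, so 3F = 2·255, giving F = 170.
χ = V − E + F = 81 − 255 + 170 = -4.
For a closed orientable surface χ = 2 − 2g, so g = (2 − (-4))/2 = 3.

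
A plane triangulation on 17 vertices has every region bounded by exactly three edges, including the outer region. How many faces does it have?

In a plane triangulation 3F = 2E and V − E + F = 2, so F = 2V − 4 = 2·17 − 4 = 30.

30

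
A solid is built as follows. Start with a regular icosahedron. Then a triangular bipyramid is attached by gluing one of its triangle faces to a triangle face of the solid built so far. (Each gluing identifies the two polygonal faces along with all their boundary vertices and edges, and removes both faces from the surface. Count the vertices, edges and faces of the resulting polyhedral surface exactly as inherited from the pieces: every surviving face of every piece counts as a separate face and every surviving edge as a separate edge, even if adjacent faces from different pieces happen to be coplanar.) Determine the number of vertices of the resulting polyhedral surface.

14

A regular icosahedron: V=12, E=30, F=20.
Attach a triangular bipyramid (V=5, E=9, F=6) along a 3-gon: merge 3 vertices and 3 edges, delete both glued faces → V=14, E=36, F=24.
Check: V − E + F = 14 − 36 + 24 = 2.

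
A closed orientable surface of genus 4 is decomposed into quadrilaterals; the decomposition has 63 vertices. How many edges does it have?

χ = 2 − 2·4 = -6, and every face is a square so 4F = 2E.
V − E + F = -6 with E = 4F/2 gives 63 − (4/2 − 1)·F = -6, so F = 69 and E = 138.

138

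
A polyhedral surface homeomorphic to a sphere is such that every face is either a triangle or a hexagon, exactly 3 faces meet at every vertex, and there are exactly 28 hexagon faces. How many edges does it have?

90

Let x be the number of triangles; then F = 28 + x.
Edge–face incidences: 2E = 6·28 + 3·x = 168 + 3x.
Every vertex has degree 3, so 3V = 2E.
Euler: V − E + F = 2 ⇒ (2E)/3 − E + (28 + x) = 2.
Multiply by 6: 2·(2E) − 3·(2E) + 6·(28 + x) = 12, i.e. 168 + 6x − (168 + 3x) = 12.
Collecting terms: 3x = 12, so x = 4.
Then 2E = 168 + 3·4 = 180, so E = 90, V = 2E/3 = 60, F = 28 + 4 = 32.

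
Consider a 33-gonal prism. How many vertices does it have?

66

A prism on an n-gon has two n-gon bases and n rectangular sides: V = 2·33 = 66, E = 3·33 = 99, F = 33 + 2 = 35.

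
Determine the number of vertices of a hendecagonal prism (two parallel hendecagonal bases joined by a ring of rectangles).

A prism on an n-gon has two n-gon bases and n rectangular sides: V = 2·11 = 22, E = 3·11 = 33, F = 11 + 2 = 13.

22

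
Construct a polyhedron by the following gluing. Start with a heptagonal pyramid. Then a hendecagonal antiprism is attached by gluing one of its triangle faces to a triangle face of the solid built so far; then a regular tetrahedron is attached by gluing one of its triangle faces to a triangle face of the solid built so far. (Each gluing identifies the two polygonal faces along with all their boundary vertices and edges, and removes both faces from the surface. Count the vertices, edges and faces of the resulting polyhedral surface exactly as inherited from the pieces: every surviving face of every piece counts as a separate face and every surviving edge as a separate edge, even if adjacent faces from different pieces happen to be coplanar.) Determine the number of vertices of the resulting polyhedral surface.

A heptagonal pyramid: V=8, E=14, F=8.
Attach a hendecagonal antiprism (V=22, E=44, F=24) along a 3-gon: merge 3 vertices and 3 edges, delete both glued faces → V=27, E=55, F=30.
Attach a regular tetrahedron (V=4, E=6, F=4) along a 3-gon: merge 3 vertices and 3 edges, delete both glued faces → V=28, E=58, F=32.
Check: V − E + F = 28 − 58 + 32 = 2.

28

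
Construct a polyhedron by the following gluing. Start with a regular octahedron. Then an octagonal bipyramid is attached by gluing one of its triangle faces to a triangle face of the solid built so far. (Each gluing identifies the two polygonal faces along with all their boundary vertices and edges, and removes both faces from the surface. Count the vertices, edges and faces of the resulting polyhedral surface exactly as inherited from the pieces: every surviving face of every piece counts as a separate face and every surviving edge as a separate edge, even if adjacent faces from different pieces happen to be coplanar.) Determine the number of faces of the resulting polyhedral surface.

A regular octahedron: V=6, E=12, F=8.
Attach an octagonal bipyramid (V=10, E=24, F=16) along a 3-gon: merge 3 vertices and 3 edges, delete both glued faces → V=13, E=33, F=22.
Check: V − E + F = 13 − 33 + 22 = 2.

22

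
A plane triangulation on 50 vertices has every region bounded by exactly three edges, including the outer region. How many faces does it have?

96

In a plane triangulation 3F = 2E and V − E + F = 2, so F = 2V − 4 = 2·50 − 4 = 96.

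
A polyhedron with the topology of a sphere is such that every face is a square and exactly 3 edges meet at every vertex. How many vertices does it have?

8

Each face has 4 edges and each edge borders two faces, so 2E = 4F.
Each vertex has degree 3, so 3V = 2E and hence V = 4F/3.
Euler: V − E + F = 2 ⇒ (4F/3) − (4F/2) + F = 2.
Multiply by 6: (8 − 12 + 6)F = 12, i.e. 2F = 12.
So F = 6, E = 4·6/2 = 12, V = 4·6/3 = 8.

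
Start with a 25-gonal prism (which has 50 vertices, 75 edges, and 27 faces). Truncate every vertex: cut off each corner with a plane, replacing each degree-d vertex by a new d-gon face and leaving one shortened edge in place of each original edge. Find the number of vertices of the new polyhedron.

Truncation replaces each original edge-end by a new vertex, so V′ = 2E = 150.
Each original edge survives, and each old vertex of degree d contributes d new edges; summing degrees gives Σd = 2E, so E′ = E + 2E = 3E = 225.
Each original face survives and each original vertex becomes one new face: F′ = F + V = 77.

150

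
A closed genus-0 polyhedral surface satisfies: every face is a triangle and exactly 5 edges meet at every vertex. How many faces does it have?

Each face has 3 edges and each edge borders two faces, so 2E = 3F.
Each vertex has degree 5, so 5V = 2E and hence V = 3F/5.
Euler: V − E + F = 2 ⇒ (3F/5) − (3F/2) + F = 2.
Multiply by 10: (6 − 15 + 10)F = 20, i.e. 1F = 20.
So F = 20, E = 3·20/2 = 30, V = 3·20/5 = 12.

20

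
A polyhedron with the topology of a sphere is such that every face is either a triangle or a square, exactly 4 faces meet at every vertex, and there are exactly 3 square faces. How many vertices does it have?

9

Let x be the number of triangles; then F = 3 + x.
Edge–face incidences: 2E = 4·3 + 3·x = 12 + 3x.
Every vertex has degree 4, so 4V = 2E.
Euler: V − E + F = 2 ⇒ (2E)/4 − E + (3 + x) = 2.
Multiply by 8: 2·(2E) − 4·(2E) + 8·(3 + x) = 16, i.e. 24 + 8x − 2·(12 + 3x) = 16.
Collecting terms: 2x = 16, so x = 8.
Then 2E = 12 + 3·8 = 36, so E = 18, V = 2E/4 = 9, F = 3 + 8 = 11.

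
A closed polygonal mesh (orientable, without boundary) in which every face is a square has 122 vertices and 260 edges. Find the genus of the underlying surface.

Every face is a square and each edge borders two faces, so 4F = 2·260, giving F = 130.
χ = V − E + F = 122 − 260 + 130 = -8.
For a closed orientable surface χ = 2 − 2g, so g = (2 − (-8))/2 = 5.

5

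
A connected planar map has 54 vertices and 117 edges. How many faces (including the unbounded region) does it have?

Euler's formula for a connected plane graph: V − E + F = 2, so F = 2 − 54 + 117 = 65.

65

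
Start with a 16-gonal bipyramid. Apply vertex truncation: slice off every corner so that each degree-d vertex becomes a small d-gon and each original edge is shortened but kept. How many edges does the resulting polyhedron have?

The base solid has V = 18, E = 48, F = 32.
Truncation replaces each original edge-end by a new vertex, so V′ = 2E = 96.
Each original edge survives, and each old vertex of degree d contributes d new edges; summing degrees gives Σd = 2E, so E′ = E + 2E = 3E = 144.
Each original face survives and each original vertex becomes one new face: F′ = F + V = 50.

144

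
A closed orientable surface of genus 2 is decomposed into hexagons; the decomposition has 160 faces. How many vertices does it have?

χ = 2 − 2·2 = -2, and every face is a hexagon so 6F = 2E.
E = 6·160/2 = 480. Then V = -2 + E − F = -2 + 480 − 160 = 318.

318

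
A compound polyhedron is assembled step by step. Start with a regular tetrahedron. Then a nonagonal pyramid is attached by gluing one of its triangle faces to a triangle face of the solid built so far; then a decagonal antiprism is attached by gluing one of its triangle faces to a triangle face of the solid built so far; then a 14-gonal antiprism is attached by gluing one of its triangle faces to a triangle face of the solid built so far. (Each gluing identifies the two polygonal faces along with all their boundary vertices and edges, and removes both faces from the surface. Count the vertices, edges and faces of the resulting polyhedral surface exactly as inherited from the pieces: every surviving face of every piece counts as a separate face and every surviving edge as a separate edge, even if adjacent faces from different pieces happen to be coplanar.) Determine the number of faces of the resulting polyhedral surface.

60

A regular tetrahedron: V=4, E=6, F=4.
Attach a nonagonal pyramid (V=10, E=18, F=10) along a 3-gon: merge 3 vertices and 3 edges, delete both glued faces → V=11, E=21, F=12.
Attach a decagonal antiprism (V=20, E=40, F=22) along a 3-gon: merge 3 vertices and 3 edges, delete both glued faces → V=28, E=58, F=32.
Attach a 14-gonal antiprism (V=28, E=56, F=30) along a 3-gon: merge 3 vertices and 3 edges, delete both glued faces → V=53, E=111, F=60.
Check: V − E + F = 53 − 111 + 60 = 2.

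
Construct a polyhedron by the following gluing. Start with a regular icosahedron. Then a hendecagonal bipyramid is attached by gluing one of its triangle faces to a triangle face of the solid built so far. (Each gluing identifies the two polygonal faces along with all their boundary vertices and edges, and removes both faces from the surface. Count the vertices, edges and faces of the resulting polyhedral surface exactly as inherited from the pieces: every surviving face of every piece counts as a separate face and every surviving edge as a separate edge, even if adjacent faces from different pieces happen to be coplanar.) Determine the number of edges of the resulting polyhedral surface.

A regular icosahedron: V=12, E=30, F=20.
Attach a hendecagonal bipyramid (V=13, E=33, F=22) along a 3-gon: merge 3 vertices and 3 edges, delete both glued faces → V=22, E=60, F=40.
Check: V − E + F = 22 − 60 + 40 = 2.

60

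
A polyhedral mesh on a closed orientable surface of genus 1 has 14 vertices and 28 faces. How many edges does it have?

42

For a closed orientable surface of genus 1, χ = 2 − 2·1 = 0.
E = V + F − (0) = 14 + 28 − (0) = 42.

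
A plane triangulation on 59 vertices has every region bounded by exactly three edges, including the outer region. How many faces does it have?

114

In a plane triangulation 3F = 2E and V − E + F = 2, so F = 2V − 4 = 2·59 − 4 = 114.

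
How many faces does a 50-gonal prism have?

52

A prism on an n-gon has two n-gon bases and n rectangular sides: V = 2·50 = 100, E = 3·50 = 150, F = 50 + 2 = 52.
Check: V − E + F = 100 − 150 + 52 = 2.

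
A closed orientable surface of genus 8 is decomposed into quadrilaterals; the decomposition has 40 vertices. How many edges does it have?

108

χ = 2 − 2·8 = -14, and every face is a square so 4F = 2E.
V − E + F = -14 with E = 4F/2 gives 40 − (4/2 − 1)·F = -14, so F = 54 and E = 108.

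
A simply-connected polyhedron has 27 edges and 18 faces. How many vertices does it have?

11

Here V − E + F = 2.
V = 2 + E − F = 2 + 27 − 18 = 11.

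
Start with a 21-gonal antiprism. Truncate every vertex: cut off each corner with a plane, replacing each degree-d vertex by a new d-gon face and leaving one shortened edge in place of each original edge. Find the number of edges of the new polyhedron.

252

The base solid has V = 42, E = 84, F = 44.
Truncation replaces each original edge-end by a new vertex, so V′ = 2E = 168.
Each original edge survives, and each old vertex of degree d contributes d new edges; summing degrees gives Σd = 2E, so E′ = E + 2E = 3E = 252.
Each original face survives and each original vertex becomes one new face: F′ = F + V = 86.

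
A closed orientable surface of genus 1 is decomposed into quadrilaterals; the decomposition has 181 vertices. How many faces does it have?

181

χ = 2 − 2·1 = 0, and every face is a square so 4F = 2E.
V − E + F = 0 with E = 4F/2 gives 181 − (4/2 − 1)·F = 0, so F = 181 and E = 362.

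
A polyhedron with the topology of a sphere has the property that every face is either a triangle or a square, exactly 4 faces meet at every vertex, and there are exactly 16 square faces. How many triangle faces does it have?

8

Let x be the number of triangles; then F = 16 + x.
Edge–face incidences: 2E = 4·16 + 3·x = 64 + 3x.
Every vertex has degree 4, so 4V = 2E.
Euler: V − E + F = 2 ⇒ (2E)/4 − E + (16 + x) = 2.
Multiply by 8: 2·(2E) − 4·(2E) + 8·(16 + x) = 16, i.e. 128 + 8x − 2·(64 + 3x) = 16.
Collecting terms: 2x = 16, so x = 8.
Then 2E = 64 + 3·8 = 88, so E = 44, V = 2E/4 = 22, F = 16 + 8 = 24.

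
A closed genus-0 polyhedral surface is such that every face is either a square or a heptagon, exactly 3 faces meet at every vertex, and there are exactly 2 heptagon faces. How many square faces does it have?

7

Let x be the number of squares; then F = 2 + x.
Edge–face incidences: 2E = 7·2 + 4·x = 14 + 4x.
Every vertex has degree 3, so 3V = 2E.
Euler: V − E + F = 2 ⇒ (2E)/3 − E + (2 + x) = 2.
Multiply by 6: 2·(2E) − 3·(2E) + 6·(2 + x) = 12, i.e. 12 + 6x − (14 + 4x) = 12.
Collecting terms: 2x − 2 = 12, so 2x = 14, so x = 7.
Then 2E = 14 + 4·7 = 42, so E = 21, V = 2E/3 = 14, F = 2 + 7 = 9.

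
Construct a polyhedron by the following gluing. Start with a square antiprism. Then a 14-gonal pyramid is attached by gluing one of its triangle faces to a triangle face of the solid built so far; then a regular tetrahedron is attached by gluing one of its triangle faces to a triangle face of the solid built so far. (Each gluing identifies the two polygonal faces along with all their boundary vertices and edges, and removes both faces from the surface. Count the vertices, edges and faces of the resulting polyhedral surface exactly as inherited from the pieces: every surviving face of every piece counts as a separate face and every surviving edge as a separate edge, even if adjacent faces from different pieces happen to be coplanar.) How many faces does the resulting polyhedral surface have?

A square antiprism: V=8, E=16, F=10.
Attach a 14-gonal pyramid (V=15, E=28, F=15) along a 3-gon: merge 3 vertices and 3 edges, delete both glued faces → V=20, E=41, F=23.
Attach a regular tetrahedron (V=4, E=6, F=4) along a 3-gon: merge 3 vertices and 3 edges, delete both glued faces → V=21, E=44, F=25.
Check: V − E + F = 21 − 44 + 25 = 2.

25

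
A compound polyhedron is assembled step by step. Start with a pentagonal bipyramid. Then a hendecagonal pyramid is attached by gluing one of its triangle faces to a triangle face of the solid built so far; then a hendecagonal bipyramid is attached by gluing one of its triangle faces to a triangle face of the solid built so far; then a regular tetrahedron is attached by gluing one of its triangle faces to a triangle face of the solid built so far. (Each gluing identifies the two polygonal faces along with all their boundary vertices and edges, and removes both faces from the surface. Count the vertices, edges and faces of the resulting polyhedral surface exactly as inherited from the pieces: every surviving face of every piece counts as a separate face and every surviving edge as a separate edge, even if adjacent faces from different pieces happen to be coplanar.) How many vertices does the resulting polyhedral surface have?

A pentagonal bipyramid: V=7, E=15, F=10.
Attach a hendecagonal pyramid (V=12, E=22, F=12) along a 3-gon: merge 3 vertices and 3 edges, delete both glued faces → V=16, E=34, F=20.
Attach a hendecagonal bipyramid (V=13, E=33, F=22) along a 3-gon: merge 3 vertices and 3 edges, delete both glued faces → V=26, E=64, F=40.
Attach a regular tetrahedron (V=4, E=6, F=4) along a 3-gon: merge 3 vertices and 3 edges, delete both glued faces → V=27, E=67, F=42.
Check: V − E + F = 27 − 67 + 42 = 2.

27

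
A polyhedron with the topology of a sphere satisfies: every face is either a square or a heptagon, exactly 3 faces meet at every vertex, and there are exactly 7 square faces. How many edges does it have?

Let x be the number of heptagons; then F = 7 + x.
Edge–face incidences: 2E = 4·7 + 7·x = 28 + 7x.
Every vertex has degree 3, so 3V = 2E.
Euler: V − E + F = 2 ⇒ (2E)/3 − E + (7 + x) = 2.
Multiply by 6: 2·(2E) − 3·(2E) + 6·(7 + x) = 12, i.e. 42 + 6x − (28 + 7x) = 12.
Collecting terms: −x + 14 = 12, so −x = −2, so x = 2.
Then 2E = 28 + 7·2 = 42, so E = 21, V = 2E/3 = 14, F = 7 + 2 = 9.

21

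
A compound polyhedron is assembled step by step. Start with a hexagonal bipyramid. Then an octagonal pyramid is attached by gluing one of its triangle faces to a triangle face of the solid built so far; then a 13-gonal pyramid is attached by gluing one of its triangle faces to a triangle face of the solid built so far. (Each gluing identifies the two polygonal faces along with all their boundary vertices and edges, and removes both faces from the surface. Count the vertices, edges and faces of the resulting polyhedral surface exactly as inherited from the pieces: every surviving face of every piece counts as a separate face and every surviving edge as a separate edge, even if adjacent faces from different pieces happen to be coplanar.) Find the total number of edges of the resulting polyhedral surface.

A hexagonal bipyramid: V=8, E=18, F=12.
Attach an octagonal pyramid (V=9, E=16, F=9) along a 3-gon: merge 3 vertices and 3 edges, delete both glued faces → V=14, E=31, F=19.
Attach a 13-gonal pyramid (V=14, E=26, F=14) along a 3-gon: merge 3 vertices and 3 edges, delete both glued faces → V=25, E=54, F=31.
Check: V − E + F = 25 − 54 + 31 = 2.

54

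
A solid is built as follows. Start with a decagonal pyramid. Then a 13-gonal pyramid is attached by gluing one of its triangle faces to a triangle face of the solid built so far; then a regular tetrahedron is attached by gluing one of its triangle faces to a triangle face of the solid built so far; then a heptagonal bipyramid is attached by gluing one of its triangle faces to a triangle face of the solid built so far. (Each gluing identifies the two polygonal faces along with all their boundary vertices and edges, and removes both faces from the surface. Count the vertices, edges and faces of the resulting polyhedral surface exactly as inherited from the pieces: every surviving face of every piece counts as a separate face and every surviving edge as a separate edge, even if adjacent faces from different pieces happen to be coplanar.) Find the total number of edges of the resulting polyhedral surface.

64

A decagonal pyramid: V=11, E=20, F=11.
Attach a 13-gonal pyramid (V=14, E=26, F=14) along a 3-gon: merge 3 vertices and 3 edges, delete both glued faces → V=22, E=43, F=23.
Attach a regular tetrahedron (V=4, E=6, F=4) along a 3-gon: merge 3 vertices and 3 edges, delete both glued faces → V=23, E=46, F=25.
Attach a heptagonal bipyramid (V=9, E=21, F=14) along a 3-gon: merge 3 vertices and 3 edges, delete both glued faces → V=29, E=64, F=37.
Check: V − E + F = 29 − 64 + 37 = 2.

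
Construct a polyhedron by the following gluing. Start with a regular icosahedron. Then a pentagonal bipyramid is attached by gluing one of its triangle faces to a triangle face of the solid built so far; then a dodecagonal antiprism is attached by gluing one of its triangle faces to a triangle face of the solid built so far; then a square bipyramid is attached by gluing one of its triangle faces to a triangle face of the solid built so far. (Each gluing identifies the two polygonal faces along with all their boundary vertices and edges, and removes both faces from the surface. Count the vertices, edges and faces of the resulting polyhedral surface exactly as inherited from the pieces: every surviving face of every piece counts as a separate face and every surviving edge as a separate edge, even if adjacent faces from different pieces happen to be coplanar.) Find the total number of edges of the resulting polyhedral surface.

96

A regular icosahedron: V=12, E=30, F=20.
Attach a pentagonal bipyramid (V=7, E=15, F=10) along a 3-gon: merge 3 vertices and 3 edges, delete both glued faces → V=16, E=42, F=28.
Attach a dodecagonal antiprism (V=24, E=48, F=26) along a 3-gon: merge 3 vertices and 3 edges, delete both glued faces → V=37, E=87, F=52.
Attach a square bipyramid (V=6, E=12, F=8) along a 3-gon: merge 3 vertices and 3 edges, delete both glued faces → V=40, E=96, F=58.
Check: V − E + F = 40 − 96 + 58 = 2.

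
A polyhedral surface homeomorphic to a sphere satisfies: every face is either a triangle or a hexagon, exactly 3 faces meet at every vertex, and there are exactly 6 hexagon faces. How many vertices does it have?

Let x be the number of triangles; then F = 6 + x.
Edge–face incidences: 2E = 6·6 + 3·x = 36 + 3x.
Every vertex has degree 3, so 3V = 2E.
Euler: V − E + F = 2 ⇒ (2E)/3 − E + (6 + x) = 2.
Multiply by 6: 2·(2E) − 3·(2E) + 6·(6 + x) = 12, i.e. 36 + 6x − (36 + 3x) = 12.
Collecting terms: 3x = 12, so x = 4.
Then 2E = 36 + 3·4 = 48, so E = 24, V = 2E/3 = 16, F = 6 + 4 = 10.

16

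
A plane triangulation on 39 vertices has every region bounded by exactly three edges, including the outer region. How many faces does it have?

In a plane triangulation 3F = 2E and V − E + F = 2, so F = 2V − 4 = 2·39 − 4 = 74.

74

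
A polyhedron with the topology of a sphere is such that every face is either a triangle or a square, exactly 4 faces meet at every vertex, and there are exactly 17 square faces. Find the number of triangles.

Let x be the number of triangles; then F = 17 + x.
Edge–face incidences: 2E = 4·17 + 3·x = 68 + 3x.
Every vertex has degree 4, so 4V = 2E.
Euler: V − E + F = 2 ⇒ (2E)/4 − E + (17 + x) = 2.
Multiply by 8: 2·(2E) − 4·(2E) + 8·(17 + x) = 16, i.e. 136 + 8x − 2·(68 + 3x) = 16.
Collecting terms: 2x = 16, so x = 8.
Then 2E = 68 + 3·8 = 92, so E = 46, V = 2E/4 = 23, F = 17 + 8 = 25.

8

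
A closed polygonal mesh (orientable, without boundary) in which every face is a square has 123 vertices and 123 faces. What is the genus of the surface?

Every face is a square, so 2E = 4·123 = 492, giving E = 246.
χ = V − E + F = 123 − 246 + 123 = 0.
For a closed orientable surface χ = 2 − 2g, so g = (2 − (0))/2 = 1.

1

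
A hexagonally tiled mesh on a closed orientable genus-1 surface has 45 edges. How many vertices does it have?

χ = 2 − 2·1 = 0, and every face is a hexagon so 6F = 2E.
F = 2E/6 = 15. Then V = 0 + E − F = 0 + 45 − 15 = 30.

30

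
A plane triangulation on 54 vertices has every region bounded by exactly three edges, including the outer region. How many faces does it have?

In a plane triangulation 3F = 2E and V − E + F = 2, so F = 2V − 4 = 2·54 − 4 = 104.

104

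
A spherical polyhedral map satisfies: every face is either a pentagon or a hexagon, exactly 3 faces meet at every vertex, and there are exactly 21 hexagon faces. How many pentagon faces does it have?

Let x be the number of pentagons; then F = 21 + x.
Edge–face incidences: 2E = 6·21 + 5·x = 126 + 5x.
Every vertex has degree 3, so 3V = 2E.
Euler: V − E + F = 2 ⇒ (2E)/3 − E + (21 + x) = 2.
Multiply by 6: 2·(2E) − 3·(2E) + 6·(21 + x) = 12, i.e. 126 + 6x − (126 + 5x) = 12.
Collecting terms: x = 12.
Then 2E = 126 + 5·12 = 186, so E = 93, V = 2E/3 = 62, F = 21 + 12 = 33.

12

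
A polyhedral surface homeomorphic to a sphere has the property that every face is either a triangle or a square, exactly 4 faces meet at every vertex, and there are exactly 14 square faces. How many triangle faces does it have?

8

Let x be the number of triangles; then F = 14 + x.
Edge–face incidences: 2E = 4·14 + 3·x = 56 + 3x.
Every vertex has degree 4, so 4V = 2E.
Euler: V − E + F = 2 ⇒ (2E)/4 − E + (14 + x) = 2.
Multiply by 8: 2·(2E) − 4·(2E) + 8·(14 + x) = 16, i.e. 112 + 8x − 2·(56 + 3x) = 16.
Collecting terms: 2x = 16, so x = 8.
Then 2E = 56 + 3·8 = 80, so E = 40, V = 2E/4 = 20, F = 14 + 8 = 22.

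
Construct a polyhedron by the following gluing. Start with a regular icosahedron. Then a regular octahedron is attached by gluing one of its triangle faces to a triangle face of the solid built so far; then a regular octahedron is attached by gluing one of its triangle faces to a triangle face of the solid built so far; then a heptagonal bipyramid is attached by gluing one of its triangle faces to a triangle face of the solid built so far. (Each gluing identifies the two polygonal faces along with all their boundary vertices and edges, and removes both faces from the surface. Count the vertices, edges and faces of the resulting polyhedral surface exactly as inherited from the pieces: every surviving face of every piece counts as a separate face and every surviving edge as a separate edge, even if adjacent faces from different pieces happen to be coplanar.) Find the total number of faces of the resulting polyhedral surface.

44

A regular icosahedron: V=12, E=30, F=20.
Attach a regular octahedron (V=6, E=12, F=8) along a 3-gon: merge 3 vertices and 3 edges, delete both glued faces → V=15, E=39, F=26.
Attach a regular octahedron (V=6, E=12, F=8) along a 3-gon: merge 3 vertices and 3 edges, delete both glued faces → V=18, E=48, F=32.
Attach a heptagonal bipyramid (V=9, E=21, F=14) along a 3-gon: merge 3 vertices and 3 edges, delete both glued faces → V=24, E=66, F=44.
Check: V − E + F = 24 − 66 + 44 = 2.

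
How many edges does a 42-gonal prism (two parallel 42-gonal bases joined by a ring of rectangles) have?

A prism on an n-gon has two n-gon bases and n rectangular sides: V = 2·42 = 84, E = 3·42 = 126, F = 42 + 2 = 44.

126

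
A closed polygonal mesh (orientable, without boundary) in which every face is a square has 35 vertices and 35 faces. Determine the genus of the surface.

Every face is a square, so 2E = 4·35 = 140, giving E = 70.
χ = V − E + F = 35 − 70 + 35 = 0.
For a closed orientable surface χ = 2 − 2g, so g = (2 − (0))/2 = 1.

1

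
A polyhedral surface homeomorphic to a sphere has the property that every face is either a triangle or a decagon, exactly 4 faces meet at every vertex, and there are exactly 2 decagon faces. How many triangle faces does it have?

20

Let x be the number of triangles; then F = 2 + x.
Edge–face incidences: 2E = 10·2 + 3·x = 20 + 3x.
Every vertex has degree 4, so 4V = 2E.
Euler: V − E + F = 2 ⇒ (2E)/4 − E + (2 + x) = 2.
Multiply by 8: 2·(2E) − 4·(2E) + 8·(2 + x) = 16, i.e. 16 + 8x − 2·(20 + 3x) = 16.
Collecting terms: 2x − 24 = 16, so 2x = 40, so x = 20.
Then 2E = 20 + 3·20 = 80, so E = 40, V = 2E/4 = 20, F = 2 + 20 = 22.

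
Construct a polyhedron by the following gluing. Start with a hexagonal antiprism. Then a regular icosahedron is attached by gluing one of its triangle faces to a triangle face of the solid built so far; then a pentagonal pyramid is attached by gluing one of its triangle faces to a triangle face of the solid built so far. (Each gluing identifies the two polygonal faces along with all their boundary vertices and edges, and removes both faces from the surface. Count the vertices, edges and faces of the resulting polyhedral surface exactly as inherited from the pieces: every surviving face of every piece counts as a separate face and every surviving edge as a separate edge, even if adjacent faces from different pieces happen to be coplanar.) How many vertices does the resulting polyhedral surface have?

A hexagonal antiprism: V=12, E=24, F=14.
Attach a regular icosahedron (V=12, E=30, F=20) along a 3-gon: merge 3 vertices and 3 edges, delete both glued faces → V=21, E=51, F=32.
Attach a pentagonal pyramid (V=6, E=10, F=6) along a 3-gon: merge 3 vertices and 3 edges, delete both glued faces → V=24, E=58, F=36.
Check: V − E + F = 24 − 58 + 36 = 2.

24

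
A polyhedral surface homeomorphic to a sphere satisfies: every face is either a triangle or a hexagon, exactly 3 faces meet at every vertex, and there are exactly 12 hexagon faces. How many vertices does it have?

28

Let x be the number of triangles; then F = 12 + x.
Edge–face incidences: 2E = 6·12 + 3·x = 72 + 3x.
Every vertex has degree 3, so 3V = 2E.
Euler: V − E + F = 2 ⇒ (2E)/3 − E + (12 + x) = 2.
Multiply by 6: 2·(2E) − 3·(2E) + 6·(12 + x) = 12, i.e. 72 + 6x − (72 + 3x) = 12.
Collecting terms: 3x = 12, so x = 4.
Then 2E = 72 + 3·4 = 84, so E = 42, V = 2E/3 = 28, F = 12 + 4 = 16.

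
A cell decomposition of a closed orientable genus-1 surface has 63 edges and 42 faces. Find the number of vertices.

For a closed orientable surface of genus 1, χ = 2 − 2·1 = 0.
V = 0 + E − F = 0 + 63 − 42 = 21.

21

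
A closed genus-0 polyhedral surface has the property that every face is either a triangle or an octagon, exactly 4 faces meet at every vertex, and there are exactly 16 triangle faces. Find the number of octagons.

Let x be the number of octagons; then F = 16 + x.
Edge–face incidences: 2E = 3·16 + 8·x = 48 + 8x.
Every vertex has degree 4, so 4V = 2E.
Euler: V − E + F = 2 ⇒ (2E)/4 − E + (16 + x) = 2.
Multiply by 8: 2·(2E) − 4·(2E) + 8·(16 + x) = 16, i.e. 128 + 8x − 2·(48 + 8x) = 16.
Collecting terms: −8x + 32 = 16, so −8x = −16, so x = 2.
Then 2E = 48 + 8·2 = 64, so E = 32, V = 2E/4 = 16, F = 16 + 2 = 18.

2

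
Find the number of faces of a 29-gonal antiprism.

An antiprism on an n-gon has two n-gon caps and 2n triangles: V = 2·29 = 58, E = 4·29 = 116, F = 2·29 + 2 = 60.

60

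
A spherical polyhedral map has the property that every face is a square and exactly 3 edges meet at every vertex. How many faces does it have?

6

Each face has 4 edges and each edge borders two faces, so 2E = 4F.
Each vertex has degree 3, so 3V = 2E and hence V = 4F/3.
Euler: V − E + F = 2 ⇒ (4F/3) − (4F/2) + F = 2.
Multiply by 6: (8 − 12 + 6)F = 12, i.e. 2F = 12.
So F = 6, E = 4·6/2 = 12, V = 4·6/3 = 8.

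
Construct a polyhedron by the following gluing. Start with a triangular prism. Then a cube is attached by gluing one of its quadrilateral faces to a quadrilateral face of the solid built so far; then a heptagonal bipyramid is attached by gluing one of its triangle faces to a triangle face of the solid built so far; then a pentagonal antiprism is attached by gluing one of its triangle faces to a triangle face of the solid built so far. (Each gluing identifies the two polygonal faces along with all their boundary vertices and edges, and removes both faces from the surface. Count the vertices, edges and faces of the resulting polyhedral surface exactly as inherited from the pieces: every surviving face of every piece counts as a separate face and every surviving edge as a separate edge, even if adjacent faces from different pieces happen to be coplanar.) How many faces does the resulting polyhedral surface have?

A triangular prism: V=6, E=9, F=5.
Attach a cube (V=8, E=12, F=6) along a 4-gon: merge 4 vertices and 4 edges, delete both glued faces → V=10, E=17, F=9.
Attach a heptagonal bipyramid (V=9, E=21, F=14) along a 3-gon: merge 3 vertices and 3 edges, delete both glued faces → V=16, E=35, F=21.
Attach a pentagonal antiprism (V=10, E=20, F=12) along a 3-gon: merge 3 vertices and 3 edges, delete both glued faces → V=23, E=52, F=31.
Check: V − E + F = 23 − 52 + 31 = 2.

31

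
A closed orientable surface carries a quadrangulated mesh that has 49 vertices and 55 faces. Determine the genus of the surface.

Every face is a square, so 2E = 4·55 = 220, giving E = 110.
χ = V − E + F = 49 − 110 + 55 = -6.
For a closed orientable surface χ = 2 − 2g, so g = (2 − (-6))/2 = 4.

4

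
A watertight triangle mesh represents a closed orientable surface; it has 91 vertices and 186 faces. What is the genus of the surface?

2

Every face is a triangle, so 2E = 3·186 = 558, giving E = 279.
χ = V − E + F = 91 − 279 + 186 = -2.
For a closed orientable surface χ = 2 − 2g, so g = (2 − (-2))/2 = 2.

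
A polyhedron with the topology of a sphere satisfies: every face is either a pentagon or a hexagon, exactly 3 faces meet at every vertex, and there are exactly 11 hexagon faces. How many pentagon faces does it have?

Let x be the number of pentagons; then F = 11 + x.
Edge–face incidences: 2E = 6·11 + 5·x = 66 + 5x.
Every vertex has degree 3, so 3V = 2E.
Euler: V − E + F = 2 ⇒ (2E)/3 − E + (11 + x) = 2.
Multiply by 6: 2·(2E) − 3·(2E) + 6·(11 + x) = 12, i.e. 66 + 6x − (66 + 5x) = 12.
Collecting terms: x = 12.
Then 2E = 66 + 5·12 = 126, so E = 63, V = 2E/3 = 42, F = 11 + 12 = 23.

12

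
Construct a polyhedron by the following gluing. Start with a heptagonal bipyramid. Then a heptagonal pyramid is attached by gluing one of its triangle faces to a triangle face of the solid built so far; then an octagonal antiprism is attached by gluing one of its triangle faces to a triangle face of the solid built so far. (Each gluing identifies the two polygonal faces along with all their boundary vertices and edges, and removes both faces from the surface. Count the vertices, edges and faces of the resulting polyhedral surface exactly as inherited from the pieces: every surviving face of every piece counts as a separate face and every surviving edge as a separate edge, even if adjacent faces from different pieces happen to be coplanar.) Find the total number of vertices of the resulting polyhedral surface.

27

A heptagonal bipyramid: V=9, E=21, F=14.
Attach a heptagonal pyramid (V=8, E=14, F=8) along a 3-gon: merge 3 vertices and 3 edges, delete both glued faces → V=14, E=32, F=20.
Attach an octagonal antiprism (V=16, E=32, F=18) along a 3-gon: merge 3 vertices and 3 edges, delete both glued faces → V=27, E=61, F=36.
Check: V − E + F = 27 − 61 + 36 = 2.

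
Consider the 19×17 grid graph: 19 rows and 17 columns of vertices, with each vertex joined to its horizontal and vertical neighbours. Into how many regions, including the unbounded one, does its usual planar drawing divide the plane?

The grid has V = 19·17 = 323 vertices and E = 19·16 + 17·18 = 610 edges.
F = 2 − V + E = 2 − 323 + 610 = 289.

289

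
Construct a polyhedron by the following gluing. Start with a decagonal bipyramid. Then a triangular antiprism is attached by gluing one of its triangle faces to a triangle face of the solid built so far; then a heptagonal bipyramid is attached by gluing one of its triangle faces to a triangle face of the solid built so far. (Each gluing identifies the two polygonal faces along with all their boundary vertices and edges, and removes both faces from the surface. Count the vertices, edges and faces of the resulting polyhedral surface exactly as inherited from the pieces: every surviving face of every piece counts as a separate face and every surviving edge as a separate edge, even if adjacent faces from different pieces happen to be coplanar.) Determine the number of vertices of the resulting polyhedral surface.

21

A decagonal bipyramid: V=12, E=30, F=20.
Attach a triangular antiprism (V=6, E=12, F=8) along a 3-gon: merge 3 vertices and 3 edges, delete both glued faces → V=15, E=39, F=26.
Attach a heptagonal bipyramid (V=9, E=21, F=14) along a 3-gon: merge 3 vertices and 3 edges, delete both glued faces → V=21, E=57, F=38.
Check: V − E + F = 21 − 57 + 38 = 2.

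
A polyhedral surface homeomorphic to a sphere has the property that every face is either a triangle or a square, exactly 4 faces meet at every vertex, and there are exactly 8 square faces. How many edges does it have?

28

Let x be the number of triangles; then F = 8 + x.
Edge–face incidences: 2E = 4·8 + 3·x = 32 + 3x.
Every vertex has degree 4, so 4V = 2E.
Euler: V − E + F = 2 ⇒ (2E)/4 − E + (8 + x) = 2.
Multiply by 8: 2·(2E) − 4·(2E) + 8·(8 + x) = 16, i.e. 64 + 8x − 2·(32 + 3x) = 16.
Collecting terms: 2x = 16, so x = 8.
Then 2E = 32 + 3·8 = 56, so E = 28, V = 2E/4 = 14, F = 8 + 8 = 16.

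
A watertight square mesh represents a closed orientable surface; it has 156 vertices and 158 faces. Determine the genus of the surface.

2

Every face is a square, so 2E = 4·158 = 632, giving E = 316.
χ = V − E + F = 156 − 316 + 158 = -2.
For a closed orientable surface χ = 2 − 2g, so g = (2 − (-2))/2 = 2.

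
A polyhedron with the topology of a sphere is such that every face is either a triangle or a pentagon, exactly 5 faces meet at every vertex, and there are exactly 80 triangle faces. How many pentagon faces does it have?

12

Let x be the number of pentagons; then F = 80 + x.
Edge–face incidences: 2E = 3·80 + 5·x = 240 + 5x.
Every vertex has degree 5, so 5V = 2E.
Euler: V − E + F = 2 ⇒ (2E)/5 − E + (80 + x) = 2.
Multiply by 10: 2·(2E) − 5·(2E) + 10·(80 + x) = 20, i.e. 800 + 10x − 3·(240 + 5x) = 20.
Collecting terms: −5x + 80 = 20, so −5x = −60, so x = 12.
Then 2E = 240 + 5·12 = 300, so E = 150, V = 2E/5 = 60, F = 80 + 12 = 92.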